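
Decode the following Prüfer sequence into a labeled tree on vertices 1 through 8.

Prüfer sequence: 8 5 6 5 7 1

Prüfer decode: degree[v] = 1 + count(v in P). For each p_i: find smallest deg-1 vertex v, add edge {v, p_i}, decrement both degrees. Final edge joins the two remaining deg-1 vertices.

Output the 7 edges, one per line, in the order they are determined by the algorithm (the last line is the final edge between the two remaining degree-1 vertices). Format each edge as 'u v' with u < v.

Answer: 2 8
3 5
4 6
5 6
5 7
1 7
1 8

Derivation:
Initial degrees: {1:2, 2:1, 3:1, 4:1, 5:3, 6:2, 7:2, 8:2}
Step 1: smallest deg-1 vertex = 2, p_1 = 8. Add edge {2,8}. Now deg[2]=0, deg[8]=1.
Step 2: smallest deg-1 vertex = 3, p_2 = 5. Add edge {3,5}. Now deg[3]=0, deg[5]=2.
Step 3: smallest deg-1 vertex = 4, p_3 = 6. Add edge {4,6}. Now deg[4]=0, deg[6]=1.
Step 4: smallest deg-1 vertex = 6, p_4 = 5. Add edge {5,6}. Now deg[6]=0, deg[5]=1.
Step 5: smallest deg-1 vertex = 5, p_5 = 7. Add edge {5,7}. Now deg[5]=0, deg[7]=1.
Step 6: smallest deg-1 vertex = 7, p_6 = 1. Add edge {1,7}. Now deg[7]=0, deg[1]=1.
Final: two remaining deg-1 vertices are 1, 8. Add edge {1,8}.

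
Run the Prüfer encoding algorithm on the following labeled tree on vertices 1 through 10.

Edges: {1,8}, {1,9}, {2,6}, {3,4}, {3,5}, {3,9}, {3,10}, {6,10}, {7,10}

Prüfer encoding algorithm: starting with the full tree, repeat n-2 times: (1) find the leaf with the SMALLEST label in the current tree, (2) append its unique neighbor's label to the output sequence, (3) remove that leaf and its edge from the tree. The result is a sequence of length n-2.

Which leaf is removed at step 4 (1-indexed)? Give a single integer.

Step 1: current leaves = {2,4,5,7,8}. Remove leaf 2 (neighbor: 6).
Step 2: current leaves = {4,5,6,7,8}. Remove leaf 4 (neighbor: 3).
Step 3: current leaves = {5,6,7,8}. Remove leaf 5 (neighbor: 3).
Step 4: current leaves = {6,7,8}. Remove leaf 6 (neighbor: 10).

Answer: 6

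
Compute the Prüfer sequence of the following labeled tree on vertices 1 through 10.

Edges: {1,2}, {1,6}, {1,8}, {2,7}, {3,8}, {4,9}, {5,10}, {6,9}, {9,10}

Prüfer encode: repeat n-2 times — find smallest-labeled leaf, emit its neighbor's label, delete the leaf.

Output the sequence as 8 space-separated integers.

Step 1: leaves = {3,4,5,7}. Remove smallest leaf 3, emit neighbor 8.
Step 2: leaves = {4,5,7,8}. Remove smallest leaf 4, emit neighbor 9.
Step 3: leaves = {5,7,8}. Remove smallest leaf 5, emit neighbor 10.
Step 4: leaves = {7,8,10}. Remove smallest leaf 7, emit neighbor 2.
Step 5: leaves = {2,8,10}. Remove smallest leaf 2, emit neighbor 1.
Step 6: leaves = {8,10}. Remove smallest leaf 8, emit neighbor 1.
Step 7: leaves = {1,10}. Remove smallest leaf 1, emit neighbor 6.
Step 8: leaves = {6,10}. Remove smallest leaf 6, emit neighbor 9.
Done: 2 vertices remain (9, 10). Sequence = [8 9 10 2 1 1 6 9]

Answer: 8 9 10 2 1 1 6 9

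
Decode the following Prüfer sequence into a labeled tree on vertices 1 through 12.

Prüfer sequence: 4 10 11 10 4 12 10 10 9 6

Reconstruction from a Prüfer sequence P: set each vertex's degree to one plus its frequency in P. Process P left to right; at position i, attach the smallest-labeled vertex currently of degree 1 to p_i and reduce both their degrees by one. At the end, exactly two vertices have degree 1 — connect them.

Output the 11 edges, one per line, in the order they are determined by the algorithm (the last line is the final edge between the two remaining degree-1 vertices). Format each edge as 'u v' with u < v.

Initial degrees: {1:1, 2:1, 3:1, 4:3, 5:1, 6:2, 7:1, 8:1, 9:2, 10:5, 11:2, 12:2}
Step 1: smallest deg-1 vertex = 1, p_1 = 4. Add edge {1,4}. Now deg[1]=0, deg[4]=2.
Step 2: smallest deg-1 vertex = 2, p_2 = 10. Add edge {2,10}. Now deg[2]=0, deg[10]=4.
Step 3: smallest deg-1 vertex = 3, p_3 = 11. Add edge {3,11}. Now deg[3]=0, deg[11]=1.
Step 4: smallest deg-1 vertex = 5, p_4 = 10. Add edge {5,10}. Now deg[5]=0, deg[10]=3.
Step 5: smallest deg-1 vertex = 7, p_5 = 4. Add edge {4,7}. Now deg[7]=0, deg[4]=1.
Step 6: smallest deg-1 vertex = 4, p_6 = 12. Add edge {4,12}. Now deg[4]=0, deg[12]=1.
Step 7: smallest deg-1 vertex = 8, p_7 = 10. Add edge {8,10}. Now deg[8]=0, deg[10]=2.
Step 8: smallest deg-1 vertex = 11, p_8 = 10. Add edge {10,11}. Now deg[11]=0, deg[10]=1.
Step 9: smallest deg-1 vertex = 10, p_9 = 9. Add edge {9,10}. Now deg[10]=0, deg[9]=1.
Step 10: smallest deg-1 vertex = 9, p_10 = 6. Add edge {6,9}. Now deg[9]=0, deg[6]=1.
Final: two remaining deg-1 vertices are 6, 12. Add edge {6,12}.

Answer: 1 4
2 10
3 11
5 10
4 7
4 12
8 10
10 11
9 10
6 9
6 12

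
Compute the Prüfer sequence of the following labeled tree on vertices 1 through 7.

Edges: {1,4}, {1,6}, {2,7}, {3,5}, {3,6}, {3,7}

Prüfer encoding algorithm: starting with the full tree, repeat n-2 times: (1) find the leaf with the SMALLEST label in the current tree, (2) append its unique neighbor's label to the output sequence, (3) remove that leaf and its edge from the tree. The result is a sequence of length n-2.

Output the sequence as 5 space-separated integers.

Answer: 7 1 6 3 3

Derivation:
Step 1: leaves = {2,4,5}. Remove smallest leaf 2, emit neighbor 7.
Step 2: leaves = {4,5,7}. Remove smallest leaf 4, emit neighbor 1.
Step 3: leaves = {1,5,7}. Remove smallest leaf 1, emit neighbor 6.
Step 4: leaves = {5,6,7}. Remove smallest leaf 5, emit neighbor 3.
Step 5: leaves = {6,7}. Remove smallest leaf 6, emit neighbor 3.
Done: 2 vertices remain (3, 7). Sequence = [7 1 6 3 3]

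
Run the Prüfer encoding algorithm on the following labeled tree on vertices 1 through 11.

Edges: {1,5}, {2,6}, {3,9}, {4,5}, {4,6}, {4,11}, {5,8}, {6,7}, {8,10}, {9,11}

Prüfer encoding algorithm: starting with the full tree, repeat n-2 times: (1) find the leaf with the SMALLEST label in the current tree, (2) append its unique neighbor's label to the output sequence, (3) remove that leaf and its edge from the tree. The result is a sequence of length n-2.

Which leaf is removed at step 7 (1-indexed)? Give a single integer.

Step 1: current leaves = {1,2,3,7,10}. Remove leaf 1 (neighbor: 5).
Step 2: current leaves = {2,3,7,10}. Remove leaf 2 (neighbor: 6).
Step 3: current leaves = {3,7,10}. Remove leaf 3 (neighbor: 9).
Step 4: current leaves = {7,9,10}. Remove leaf 7 (neighbor: 6).
Step 5: current leaves = {6,9,10}. Remove leaf 6 (neighbor: 4).
Step 6: current leaves = {9,10}. Remove leaf 9 (neighbor: 11).
Step 7: current leaves = {10,11}. Remove leaf 10 (neighbor: 8).

Answer: 10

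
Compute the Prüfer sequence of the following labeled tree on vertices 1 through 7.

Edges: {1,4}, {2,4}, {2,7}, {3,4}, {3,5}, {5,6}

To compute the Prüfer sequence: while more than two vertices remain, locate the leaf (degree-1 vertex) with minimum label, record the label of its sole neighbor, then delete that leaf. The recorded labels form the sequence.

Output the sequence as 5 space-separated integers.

Answer: 4 5 3 4 2

Derivation:
Step 1: leaves = {1,6,7}. Remove smallest leaf 1, emit neighbor 4.
Step 2: leaves = {6,7}. Remove smallest leaf 6, emit neighbor 5.
Step 3: leaves = {5,7}. Remove smallest leaf 5, emit neighbor 3.
Step 4: leaves = {3,7}. Remove smallest leaf 3, emit neighbor 4.
Step 5: leaves = {4,7}. Remove smallest leaf 4, emit neighbor 2.
Done: 2 vertices remain (2, 7). Sequence = [4 5 3 4 2]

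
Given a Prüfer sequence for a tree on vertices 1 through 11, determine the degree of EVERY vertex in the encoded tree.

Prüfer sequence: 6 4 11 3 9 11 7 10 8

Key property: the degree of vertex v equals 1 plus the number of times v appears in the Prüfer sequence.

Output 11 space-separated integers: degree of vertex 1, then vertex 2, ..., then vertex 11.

p_1 = 6: count[6] becomes 1
p_2 = 4: count[4] becomes 1
p_3 = 11: count[11] becomes 1
p_4 = 3: count[3] becomes 1
p_5 = 9: count[9] becomes 1
p_6 = 11: count[11] becomes 2
p_7 = 7: count[7] becomes 1
p_8 = 10: count[10] becomes 1
p_9 = 8: count[8] becomes 1
Degrees (1 + count): deg[1]=1+0=1, deg[2]=1+0=1, deg[3]=1+1=2, deg[4]=1+1=2, deg[5]=1+0=1, deg[6]=1+1=2, deg[7]=1+1=2, deg[8]=1+1=2, deg[9]=1+1=2, deg[10]=1+1=2, deg[11]=1+2=3

Answer: 1 1 2 2 1 2 2 2 2 2 3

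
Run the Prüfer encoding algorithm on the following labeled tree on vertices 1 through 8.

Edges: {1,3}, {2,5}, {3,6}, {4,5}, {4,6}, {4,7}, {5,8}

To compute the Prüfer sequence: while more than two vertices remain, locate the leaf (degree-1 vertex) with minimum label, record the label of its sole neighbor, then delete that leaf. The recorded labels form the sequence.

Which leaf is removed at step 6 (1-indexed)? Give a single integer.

Answer: 4

Derivation:
Step 1: current leaves = {1,2,7,8}. Remove leaf 1 (neighbor: 3).
Step 2: current leaves = {2,3,7,8}. Remove leaf 2 (neighbor: 5).
Step 3: current leaves = {3,7,8}. Remove leaf 3 (neighbor: 6).
Step 4: current leaves = {6,7,8}. Remove leaf 6 (neighbor: 4).
Step 5: current leaves = {7,8}. Remove leaf 7 (neighbor: 4).
Step 6: current leaves = {4,8}. Remove leaf 4 (neighbor: 5).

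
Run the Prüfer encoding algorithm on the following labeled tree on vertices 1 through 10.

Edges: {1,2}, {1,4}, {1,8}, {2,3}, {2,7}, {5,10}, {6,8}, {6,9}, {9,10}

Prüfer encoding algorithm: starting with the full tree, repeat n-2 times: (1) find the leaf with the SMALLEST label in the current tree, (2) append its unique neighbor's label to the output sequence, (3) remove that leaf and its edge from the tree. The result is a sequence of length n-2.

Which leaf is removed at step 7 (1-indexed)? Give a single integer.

Answer: 8

Derivation:
Step 1: current leaves = {3,4,5,7}. Remove leaf 3 (neighbor: 2).
Step 2: current leaves = {4,5,7}. Remove leaf 4 (neighbor: 1).
Step 3: current leaves = {5,7}. Remove leaf 5 (neighbor: 10).
Step 4: current leaves = {7,10}. Remove leaf 7 (neighbor: 2).
Step 5: current leaves = {2,10}. Remove leaf 2 (neighbor: 1).
Step 6: current leaves = {1,10}. Remove leaf 1 (neighbor: 8).
Step 7: current leaves = {8,10}. Remove leaf 8 (neighbor: 6).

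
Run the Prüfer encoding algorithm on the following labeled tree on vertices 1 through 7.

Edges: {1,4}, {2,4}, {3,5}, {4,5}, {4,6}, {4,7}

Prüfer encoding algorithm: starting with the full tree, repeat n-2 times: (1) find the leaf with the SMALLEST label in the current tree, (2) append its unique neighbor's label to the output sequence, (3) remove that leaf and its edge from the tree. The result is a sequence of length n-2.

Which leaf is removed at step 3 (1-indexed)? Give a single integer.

Answer: 3

Derivation:
Step 1: current leaves = {1,2,3,6,7}. Remove leaf 1 (neighbor: 4).
Step 2: current leaves = {2,3,6,7}. Remove leaf 2 (neighbor: 4).
Step 3: current leaves = {3,6,7}. Remove leaf 3 (neighbor: 5).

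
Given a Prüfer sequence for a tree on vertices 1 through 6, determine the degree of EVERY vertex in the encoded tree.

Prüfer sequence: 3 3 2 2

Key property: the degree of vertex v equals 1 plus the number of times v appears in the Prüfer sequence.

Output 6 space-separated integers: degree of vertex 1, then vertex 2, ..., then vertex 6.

p_1 = 3: count[3] becomes 1
p_2 = 3: count[3] becomes 2
p_3 = 2: count[2] becomes 1
p_4 = 2: count[2] becomes 2
Degrees (1 + count): deg[1]=1+0=1, deg[2]=1+2=3, deg[3]=1+2=3, deg[4]=1+0=1, deg[5]=1+0=1, deg[6]=1+0=1

Answer: 1 3 3 1 1 1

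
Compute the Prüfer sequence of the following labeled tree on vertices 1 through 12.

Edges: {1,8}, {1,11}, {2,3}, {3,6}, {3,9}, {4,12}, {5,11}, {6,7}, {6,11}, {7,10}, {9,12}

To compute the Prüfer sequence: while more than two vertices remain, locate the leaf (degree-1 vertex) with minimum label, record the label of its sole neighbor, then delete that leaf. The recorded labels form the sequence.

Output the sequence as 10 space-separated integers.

Answer: 3 12 11 1 11 7 6 6 3 9

Derivation:
Step 1: leaves = {2,4,5,8,10}. Remove smallest leaf 2, emit neighbor 3.
Step 2: leaves = {4,5,8,10}. Remove smallest leaf 4, emit neighbor 12.
Step 3: leaves = {5,8,10,12}. Remove smallest leaf 5, emit neighbor 11.
Step 4: leaves = {8,10,12}. Remove smallest leaf 8, emit neighbor 1.
Step 5: leaves = {1,10,12}. Remove smallest leaf 1, emit neighbor 11.
Step 6: leaves = {10,11,12}. Remove smallest leaf 10, emit neighbor 7.
Step 7: leaves = {7,11,12}. Remove smallest leaf 7, emit neighbor 6.
Step 8: leaves = {11,12}. Remove smallest leaf 11, emit neighbor 6.
Step 9: leaves = {6,12}. Remove smallest leaf 6, emit neighbor 3.
Step 10: leaves = {3,12}. Remove smallest leaf 3, emit neighbor 9.
Done: 2 vertices remain (9, 12). Sequence = [3 12 11 1 11 7 6 6 3 9]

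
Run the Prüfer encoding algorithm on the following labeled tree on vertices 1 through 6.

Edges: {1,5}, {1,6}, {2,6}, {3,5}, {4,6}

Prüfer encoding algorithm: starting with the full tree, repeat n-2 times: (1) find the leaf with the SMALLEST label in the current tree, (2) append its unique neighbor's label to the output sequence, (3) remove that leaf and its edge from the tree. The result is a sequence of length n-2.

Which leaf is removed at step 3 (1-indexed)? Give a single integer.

Answer: 4

Derivation:
Step 1: current leaves = {2,3,4}. Remove leaf 2 (neighbor: 6).
Step 2: current leaves = {3,4}. Remove leaf 3 (neighbor: 5).
Step 3: current leaves = {4,5}. Remove leaf 4 (neighbor: 6).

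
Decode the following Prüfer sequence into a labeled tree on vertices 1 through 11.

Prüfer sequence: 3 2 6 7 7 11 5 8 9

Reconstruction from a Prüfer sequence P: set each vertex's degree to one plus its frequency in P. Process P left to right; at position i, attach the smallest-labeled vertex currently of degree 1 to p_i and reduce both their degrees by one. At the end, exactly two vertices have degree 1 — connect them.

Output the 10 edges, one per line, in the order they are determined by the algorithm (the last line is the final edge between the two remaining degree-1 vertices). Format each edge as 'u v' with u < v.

Initial degrees: {1:1, 2:2, 3:2, 4:1, 5:2, 6:2, 7:3, 8:2, 9:2, 10:1, 11:2}
Step 1: smallest deg-1 vertex = 1, p_1 = 3. Add edge {1,3}. Now deg[1]=0, deg[3]=1.
Step 2: smallest deg-1 vertex = 3, p_2 = 2. Add edge {2,3}. Now deg[3]=0, deg[2]=1.
Step 3: smallest deg-1 vertex = 2, p_3 = 6. Add edge {2,6}. Now deg[2]=0, deg[6]=1.
Step 4: smallest deg-1 vertex = 4, p_4 = 7. Add edge {4,7}. Now deg[4]=0, deg[7]=2.
Step 5: smallest deg-1 vertex = 6, p_5 = 7. Add edge {6,7}. Now deg[6]=0, deg[7]=1.
Step 6: smallest deg-1 vertex = 7, p_6 = 11. Add edge {7,11}. Now deg[7]=0, deg[11]=1.
Step 7: smallest deg-1 vertex = 10, p_7 = 5. Add edge {5,10}. Now deg[10]=0, deg[5]=1.
Step 8: smallest deg-1 vertex = 5, p_8 = 8. Add edge {5,8}. Now deg[5]=0, deg[8]=1.
Step 9: smallest deg-1 vertex = 8, p_9 = 9. Add edge {8,9}. Now deg[8]=0, deg[9]=1.
Final: two remaining deg-1 vertices are 9, 11. Add edge {9,11}.

Answer: 1 3
2 3
2 6
4 7
6 7
7 11
5 10
5 8
8 9
9 11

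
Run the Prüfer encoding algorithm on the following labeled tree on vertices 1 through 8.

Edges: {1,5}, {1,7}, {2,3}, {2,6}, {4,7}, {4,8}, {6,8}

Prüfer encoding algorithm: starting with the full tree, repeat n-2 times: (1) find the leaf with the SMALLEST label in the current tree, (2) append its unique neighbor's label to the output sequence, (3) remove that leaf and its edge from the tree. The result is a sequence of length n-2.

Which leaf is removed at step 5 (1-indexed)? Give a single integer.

Step 1: current leaves = {3,5}. Remove leaf 3 (neighbor: 2).
Step 2: current leaves = {2,5}. Remove leaf 2 (neighbor: 6).
Step 3: current leaves = {5,6}. Remove leaf 5 (neighbor: 1).
Step 4: current leaves = {1,6}. Remove leaf 1 (neighbor: 7).
Step 5: current leaves = {6,7}. Remove leaf 6 (neighbor: 8).

Answer: 6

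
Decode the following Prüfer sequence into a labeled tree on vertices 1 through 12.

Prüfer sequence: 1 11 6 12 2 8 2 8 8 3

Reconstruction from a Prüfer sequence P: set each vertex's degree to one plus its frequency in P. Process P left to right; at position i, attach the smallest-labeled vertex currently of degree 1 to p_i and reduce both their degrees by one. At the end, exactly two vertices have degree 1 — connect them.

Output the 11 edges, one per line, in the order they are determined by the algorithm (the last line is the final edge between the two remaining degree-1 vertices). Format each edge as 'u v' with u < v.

Initial degrees: {1:2, 2:3, 3:2, 4:1, 5:1, 6:2, 7:1, 8:4, 9:1, 10:1, 11:2, 12:2}
Step 1: smallest deg-1 vertex = 4, p_1 = 1. Add edge {1,4}. Now deg[4]=0, deg[1]=1.
Step 2: smallest deg-1 vertex = 1, p_2 = 11. Add edge {1,11}. Now deg[1]=0, deg[11]=1.
Step 3: smallest deg-1 vertex = 5, p_3 = 6. Add edge {5,6}. Now deg[5]=0, deg[6]=1.
Step 4: smallest deg-1 vertex = 6, p_4 = 12. Add edge {6,12}. Now deg[6]=0, deg[12]=1.
Step 5: smallest deg-1 vertex = 7, p_5 = 2. Add edge {2,7}. Now deg[7]=0, deg[2]=2.
Step 6: smallest deg-1 vertex = 9, p_6 = 8. Add edge {8,9}. Now deg[9]=0, deg[8]=3.
Step 7: smallest deg-1 vertex = 10, p_7 = 2. Add edge {2,10}. Now deg[10]=0, deg[2]=1.
Step 8: smallest deg-1 vertex = 2, p_8 = 8. Add edge {2,8}. Now deg[2]=0, deg[8]=2.
Step 9: smallest deg-1 vertex = 11, p_9 = 8. Add edge {8,11}. Now deg[11]=0, deg[8]=1.
Step 10: smallest deg-1 vertex = 8, p_10 = 3. Add edge {3,8}. Now deg[8]=0, deg[3]=1.
Final: two remaining deg-1 vertices are 3, 12. Add edge {3,12}.

Answer: 1 4
1 11
5 6
6 12
2 7
8 9
2 10
2 8
8 11
3 8
3 12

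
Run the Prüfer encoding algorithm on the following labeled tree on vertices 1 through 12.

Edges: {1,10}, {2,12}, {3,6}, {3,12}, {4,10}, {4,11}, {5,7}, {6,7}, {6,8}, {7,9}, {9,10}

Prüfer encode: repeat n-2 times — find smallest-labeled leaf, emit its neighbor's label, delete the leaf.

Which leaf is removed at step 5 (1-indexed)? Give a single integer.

Answer: 11

Derivation:
Step 1: current leaves = {1,2,5,8,11}. Remove leaf 1 (neighbor: 10).
Step 2: current leaves = {2,5,8,11}. Remove leaf 2 (neighbor: 12).
Step 3: current leaves = {5,8,11,12}. Remove leaf 5 (neighbor: 7).
Step 4: current leaves = {8,11,12}. Remove leaf 8 (neighbor: 6).
Step 5: current leaves = {11,12}. Remove leaf 11 (neighbor: 4).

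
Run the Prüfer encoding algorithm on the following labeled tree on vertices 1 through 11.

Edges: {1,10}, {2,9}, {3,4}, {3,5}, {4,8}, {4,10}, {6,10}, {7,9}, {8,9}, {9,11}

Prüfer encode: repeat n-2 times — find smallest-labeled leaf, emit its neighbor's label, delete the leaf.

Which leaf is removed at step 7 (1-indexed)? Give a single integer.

Answer: 10

Derivation:
Step 1: current leaves = {1,2,5,6,7,11}. Remove leaf 1 (neighbor: 10).
Step 2: current leaves = {2,5,6,7,11}. Remove leaf 2 (neighbor: 9).
Step 3: current leaves = {5,6,7,11}. Remove leaf 5 (neighbor: 3).
Step 4: current leaves = {3,6,7,11}. Remove leaf 3 (neighbor: 4).
Step 5: current leaves = {6,7,11}. Remove leaf 6 (neighbor: 10).
Step 6: current leaves = {7,10,11}. Remove leaf 7 (neighbor: 9).
Step 7: current leaves = {10,11}. Remove leaf 10 (neighbor: 4).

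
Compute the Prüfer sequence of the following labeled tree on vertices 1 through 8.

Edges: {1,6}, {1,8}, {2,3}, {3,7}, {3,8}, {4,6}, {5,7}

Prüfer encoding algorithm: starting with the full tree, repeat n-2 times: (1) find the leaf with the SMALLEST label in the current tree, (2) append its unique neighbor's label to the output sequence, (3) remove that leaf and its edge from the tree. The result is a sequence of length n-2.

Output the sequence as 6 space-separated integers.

Step 1: leaves = {2,4,5}. Remove smallest leaf 2, emit neighbor 3.
Step 2: leaves = {4,5}. Remove smallest leaf 4, emit neighbor 6.
Step 3: leaves = {5,6}. Remove smallest leaf 5, emit neighbor 7.
Step 4: leaves = {6,7}. Remove smallest leaf 6, emit neighbor 1.
Step 5: leaves = {1,7}. Remove smallest leaf 1, emit neighbor 8.
Step 6: leaves = {7,8}. Remove smallest leaf 7, emit neighbor 3.
Done: 2 vertices remain (3, 8). Sequence = [3 6 7 1 8 3]

Answer: 3 6 7 1 8 3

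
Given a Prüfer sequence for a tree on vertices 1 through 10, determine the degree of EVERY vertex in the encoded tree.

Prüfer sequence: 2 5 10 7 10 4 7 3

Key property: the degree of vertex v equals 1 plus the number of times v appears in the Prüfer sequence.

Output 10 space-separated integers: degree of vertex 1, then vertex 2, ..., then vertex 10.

p_1 = 2: count[2] becomes 1
p_2 = 5: count[5] becomes 1
p_3 = 10: count[10] becomes 1
p_4 = 7: count[7] becomes 1
p_5 = 10: count[10] becomes 2
p_6 = 4: count[4] becomes 1
p_7 = 7: count[7] becomes 2
p_8 = 3: count[3] becomes 1
Degrees (1 + count): deg[1]=1+0=1, deg[2]=1+1=2, deg[3]=1+1=2, deg[4]=1+1=2, deg[5]=1+1=2, deg[6]=1+0=1, deg[7]=1+2=3, deg[8]=1+0=1, deg[9]=1+0=1, deg[10]=1+2=3

Answer: 1 2 2 2 2 1 3 1 1 3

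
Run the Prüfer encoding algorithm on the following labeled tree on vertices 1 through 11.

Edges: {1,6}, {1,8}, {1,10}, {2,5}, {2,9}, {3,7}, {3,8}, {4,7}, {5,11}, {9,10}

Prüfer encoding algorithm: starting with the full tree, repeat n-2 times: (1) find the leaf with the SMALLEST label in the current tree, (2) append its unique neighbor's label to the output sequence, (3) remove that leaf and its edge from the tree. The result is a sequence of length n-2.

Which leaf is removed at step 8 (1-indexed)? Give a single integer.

Step 1: current leaves = {4,6,11}. Remove leaf 4 (neighbor: 7).
Step 2: current leaves = {6,7,11}. Remove leaf 6 (neighbor: 1).
Step 3: current leaves = {7,11}. Remove leaf 7 (neighbor: 3).
Step 4: current leaves = {3,11}. Remove leaf 3 (neighbor: 8).
Step 5: current leaves = {8,11}. Remove leaf 8 (neighbor: 1).
Step 6: current leaves = {1,11}. Remove leaf 1 (neighbor: 10).
Step 7: current leaves = {10,11}. Remove leaf 10 (neighbor: 9).
Step 8: current leaves = {9,11}. Remove leaf 9 (neighbor: 2).

Answer: 9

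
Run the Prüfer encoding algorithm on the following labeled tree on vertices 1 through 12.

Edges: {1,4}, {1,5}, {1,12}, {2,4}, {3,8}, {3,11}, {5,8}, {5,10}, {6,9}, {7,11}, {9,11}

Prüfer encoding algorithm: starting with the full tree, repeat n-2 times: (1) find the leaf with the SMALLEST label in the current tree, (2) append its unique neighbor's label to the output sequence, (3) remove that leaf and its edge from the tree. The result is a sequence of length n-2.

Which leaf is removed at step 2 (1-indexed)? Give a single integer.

Answer: 4

Derivation:
Step 1: current leaves = {2,6,7,10,12}. Remove leaf 2 (neighbor: 4).
Step 2: current leaves = {4,6,7,10,12}. Remove leaf 4 (neighbor: 1).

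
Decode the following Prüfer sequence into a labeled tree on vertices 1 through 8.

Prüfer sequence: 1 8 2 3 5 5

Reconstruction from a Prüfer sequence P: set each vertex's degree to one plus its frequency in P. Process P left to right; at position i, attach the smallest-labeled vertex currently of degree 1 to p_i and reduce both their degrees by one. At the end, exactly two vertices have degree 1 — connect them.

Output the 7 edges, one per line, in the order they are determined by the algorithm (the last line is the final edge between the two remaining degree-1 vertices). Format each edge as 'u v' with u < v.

Initial degrees: {1:2, 2:2, 3:2, 4:1, 5:3, 6:1, 7:1, 8:2}
Step 1: smallest deg-1 vertex = 4, p_1 = 1. Add edge {1,4}. Now deg[4]=0, deg[1]=1.
Step 2: smallest deg-1 vertex = 1, p_2 = 8. Add edge {1,8}. Now deg[1]=0, deg[8]=1.
Step 3: smallest deg-1 vertex = 6, p_3 = 2. Add edge {2,6}. Now deg[6]=0, deg[2]=1.
Step 4: smallest deg-1 vertex = 2, p_4 = 3. Add edge {2,3}. Now deg[2]=0, deg[3]=1.
Step 5: smallest deg-1 vertex = 3, p_5 = 5. Add edge {3,5}. Now deg[3]=0, deg[5]=2.
Step 6: smallest deg-1 vertex = 7, p_6 = 5. Add edge {5,7}. Now deg[7]=0, deg[5]=1.
Final: two remaining deg-1 vertices are 5, 8. Add edge {5,8}.

Answer: 1 4
1 8
2 6
2 3
3 5
5 7
5 8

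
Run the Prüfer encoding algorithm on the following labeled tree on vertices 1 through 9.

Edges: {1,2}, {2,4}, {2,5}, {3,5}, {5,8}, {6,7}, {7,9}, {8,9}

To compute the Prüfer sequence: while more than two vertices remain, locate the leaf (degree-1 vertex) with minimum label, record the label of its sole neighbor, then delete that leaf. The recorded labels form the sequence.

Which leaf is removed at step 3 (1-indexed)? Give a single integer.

Step 1: current leaves = {1,3,4,6}. Remove leaf 1 (neighbor: 2).
Step 2: current leaves = {3,4,6}. Remove leaf 3 (neighbor: 5).
Step 3: current leaves = {4,6}. Remove leaf 4 (neighbor: 2).

Answer: 4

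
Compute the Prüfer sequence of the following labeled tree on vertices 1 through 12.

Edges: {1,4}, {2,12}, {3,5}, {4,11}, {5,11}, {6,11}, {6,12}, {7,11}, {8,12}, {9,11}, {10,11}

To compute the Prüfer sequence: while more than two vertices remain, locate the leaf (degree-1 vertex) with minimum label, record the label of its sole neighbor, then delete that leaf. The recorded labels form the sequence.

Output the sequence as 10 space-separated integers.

Answer: 4 12 5 11 11 11 12 11 11 6

Derivation:
Step 1: leaves = {1,2,3,7,8,9,10}. Remove smallest leaf 1, emit neighbor 4.
Step 2: leaves = {2,3,4,7,8,9,10}. Remove smallest leaf 2, emit neighbor 12.
Step 3: leaves = {3,4,7,8,9,10}. Remove smallest leaf 3, emit neighbor 5.
Step 4: leaves = {4,5,7,8,9,10}. Remove smallest leaf 4, emit neighbor 11.
Step 5: leaves = {5,7,8,9,10}. Remove smallest leaf 5, emit neighbor 11.
Step 6: leaves = {7,8,9,10}. Remove smallest leaf 7, emit neighbor 11.
Step 7: leaves = {8,9,10}. Remove smallest leaf 8, emit neighbor 12.
Step 8: leaves = {9,10,12}. Remove smallest leaf 9, emit neighbor 11.
Step 9: leaves = {10,12}. Remove smallest leaf 10, emit neighbor 11.
Step 10: leaves = {11,12}. Remove smallest leaf 11, emit neighbor 6.
Done: 2 vertices remain (6, 12). Sequence = [4 12 5 11 11 11 12 11 11 6]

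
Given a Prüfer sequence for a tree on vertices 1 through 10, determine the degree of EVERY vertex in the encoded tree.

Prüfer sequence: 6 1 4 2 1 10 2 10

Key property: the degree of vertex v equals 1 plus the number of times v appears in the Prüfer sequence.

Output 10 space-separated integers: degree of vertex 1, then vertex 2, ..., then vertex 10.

Answer: 3 3 1 2 1 2 1 1 1 3

Derivation:
p_1 = 6: count[6] becomes 1
p_2 = 1: count[1] becomes 1
p_3 = 4: count[4] becomes 1
p_4 = 2: count[2] becomes 1
p_5 = 1: count[1] becomes 2
p_6 = 10: count[10] becomes 1
p_7 = 2: count[2] becomes 2
p_8 = 10: count[10] becomes 2
Degrees (1 + count): deg[1]=1+2=3, deg[2]=1+2=3, deg[3]=1+0=1, deg[4]=1+1=2, deg[5]=1+0=1, deg[6]=1+1=2, deg[7]=1+0=1, deg[8]=1+0=1, deg[9]=1+0=1, deg[10]=1+2=3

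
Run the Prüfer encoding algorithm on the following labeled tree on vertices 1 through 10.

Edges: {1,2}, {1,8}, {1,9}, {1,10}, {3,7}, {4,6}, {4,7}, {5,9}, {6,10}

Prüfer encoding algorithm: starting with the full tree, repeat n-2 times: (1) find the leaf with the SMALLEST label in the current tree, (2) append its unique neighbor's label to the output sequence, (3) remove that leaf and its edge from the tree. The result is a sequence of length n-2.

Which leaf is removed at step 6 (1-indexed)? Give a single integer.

Answer: 6

Derivation:
Step 1: current leaves = {2,3,5,8}. Remove leaf 2 (neighbor: 1).
Step 2: current leaves = {3,5,8}. Remove leaf 3 (neighbor: 7).
Step 3: current leaves = {5,7,8}. Remove leaf 5 (neighbor: 9).
Step 4: current leaves = {7,8,9}. Remove leaf 7 (neighbor: 4).
Step 5: current leaves = {4,8,9}. Remove leaf 4 (neighbor: 6).
Step 6: current leaves = {6,8,9}. Remove leaf 6 (neighbor: 10).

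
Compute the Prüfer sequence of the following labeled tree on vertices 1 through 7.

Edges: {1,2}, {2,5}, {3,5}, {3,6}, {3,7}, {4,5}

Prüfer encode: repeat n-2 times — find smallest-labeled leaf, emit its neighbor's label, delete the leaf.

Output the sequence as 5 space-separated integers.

Answer: 2 5 5 3 3

Derivation:
Step 1: leaves = {1,4,6,7}. Remove smallest leaf 1, emit neighbor 2.
Step 2: leaves = {2,4,6,7}. Remove smallest leaf 2, emit neighbor 5.
Step 3: leaves = {4,6,7}. Remove smallest leaf 4, emit neighbor 5.
Step 4: leaves = {5,6,7}. Remove smallest leaf 5, emit neighbor 3.
Step 5: leaves = {6,7}. Remove smallest leaf 6, emit neighbor 3.
Done: 2 vertices remain (3, 7). Sequence = [2 5 5 3 3]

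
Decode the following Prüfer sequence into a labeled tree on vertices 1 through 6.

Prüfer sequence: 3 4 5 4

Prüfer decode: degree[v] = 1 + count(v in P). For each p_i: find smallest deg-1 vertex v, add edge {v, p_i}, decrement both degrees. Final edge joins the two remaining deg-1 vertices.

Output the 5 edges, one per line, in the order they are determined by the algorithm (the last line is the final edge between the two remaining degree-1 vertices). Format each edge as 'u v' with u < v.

Initial degrees: {1:1, 2:1, 3:2, 4:3, 5:2, 6:1}
Step 1: smallest deg-1 vertex = 1, p_1 = 3. Add edge {1,3}. Now deg[1]=0, deg[3]=1.
Step 2: smallest deg-1 vertex = 2, p_2 = 4. Add edge {2,4}. Now deg[2]=0, deg[4]=2.
Step 3: smallest deg-1 vertex = 3, p_3 = 5. Add edge {3,5}. Now deg[3]=0, deg[5]=1.
Step 4: smallest deg-1 vertex = 5, p_4 = 4. Add edge {4,5}. Now deg[5]=0, deg[4]=1.
Final: two remaining deg-1 vertices are 4, 6. Add edge {4,6}.

Answer: 1 3
2 4
3 5
4 5
4 6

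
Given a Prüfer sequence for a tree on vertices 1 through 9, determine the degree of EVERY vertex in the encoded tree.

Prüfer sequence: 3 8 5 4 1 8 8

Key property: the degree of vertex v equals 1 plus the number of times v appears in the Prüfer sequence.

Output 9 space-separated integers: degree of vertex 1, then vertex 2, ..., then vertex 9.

p_1 = 3: count[3] becomes 1
p_2 = 8: count[8] becomes 1
p_3 = 5: count[5] becomes 1
p_4 = 4: count[4] becomes 1
p_5 = 1: count[1] becomes 1
p_6 = 8: count[8] becomes 2
p_7 = 8: count[8] becomes 3
Degrees (1 + count): deg[1]=1+1=2, deg[2]=1+0=1, deg[3]=1+1=2, deg[4]=1+1=2, deg[5]=1+1=2, deg[6]=1+0=1, deg[7]=1+0=1, deg[8]=1+3=4, deg[9]=1+0=1

Answer: 2 1 2 2 2 1 1 4 1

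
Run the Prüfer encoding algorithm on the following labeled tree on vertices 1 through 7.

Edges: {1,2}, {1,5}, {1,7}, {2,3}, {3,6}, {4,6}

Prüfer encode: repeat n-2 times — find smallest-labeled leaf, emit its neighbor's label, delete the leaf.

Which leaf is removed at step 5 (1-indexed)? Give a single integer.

Answer: 2

Derivation:
Step 1: current leaves = {4,5,7}. Remove leaf 4 (neighbor: 6).
Step 2: current leaves = {5,6,7}. Remove leaf 5 (neighbor: 1).
Step 3: current leaves = {6,7}. Remove leaf 6 (neighbor: 3).
Step 4: current leaves = {3,7}. Remove leaf 3 (neighbor: 2).
Step 5: current leaves = {2,7}. Remove leaf 2 (neighbor: 1).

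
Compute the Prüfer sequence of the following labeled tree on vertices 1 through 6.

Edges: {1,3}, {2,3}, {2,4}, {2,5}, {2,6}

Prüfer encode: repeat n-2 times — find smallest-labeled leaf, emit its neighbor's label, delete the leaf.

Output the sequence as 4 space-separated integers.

Answer: 3 2 2 2

Derivation:
Step 1: leaves = {1,4,5,6}. Remove smallest leaf 1, emit neighbor 3.
Step 2: leaves = {3,4,5,6}. Remove smallest leaf 3, emit neighbor 2.
Step 3: leaves = {4,5,6}. Remove smallest leaf 4, emit neighbor 2.
Step 4: leaves = {5,6}. Remove smallest leaf 5, emit neighbor 2.
Done: 2 vertices remain (2, 6). Sequence = [3 2 2 2]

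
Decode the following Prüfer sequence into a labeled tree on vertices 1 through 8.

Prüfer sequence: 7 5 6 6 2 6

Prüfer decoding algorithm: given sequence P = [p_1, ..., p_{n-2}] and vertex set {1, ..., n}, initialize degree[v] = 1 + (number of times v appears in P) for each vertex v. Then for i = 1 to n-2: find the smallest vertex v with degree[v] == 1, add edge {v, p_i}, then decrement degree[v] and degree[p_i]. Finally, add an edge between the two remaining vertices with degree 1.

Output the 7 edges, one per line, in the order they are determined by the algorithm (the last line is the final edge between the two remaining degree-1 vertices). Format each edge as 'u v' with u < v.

Initial degrees: {1:1, 2:2, 3:1, 4:1, 5:2, 6:4, 7:2, 8:1}
Step 1: smallest deg-1 vertex = 1, p_1 = 7. Add edge {1,7}. Now deg[1]=0, deg[7]=1.
Step 2: smallest deg-1 vertex = 3, p_2 = 5. Add edge {3,5}. Now deg[3]=0, deg[5]=1.
Step 3: smallest deg-1 vertex = 4, p_3 = 6. Add edge {4,6}. Now deg[4]=0, deg[6]=3.
Step 4: smallest deg-1 vertex = 5, p_4 = 6. Add edge {5,6}. Now deg[5]=0, deg[6]=2.
Step 5: smallest deg-1 vertex = 7, p_5 = 2. Add edge {2,7}. Now deg[7]=0, deg[2]=1.
Step 6: smallest deg-1 vertex = 2, p_6 = 6. Add edge {2,6}. Now deg[2]=0, deg[6]=1.
Final: two remaining deg-1 vertices are 6, 8. Add edge {6,8}.

Answer: 1 7
3 5
4 6
5 6
2 7
2 6
6 8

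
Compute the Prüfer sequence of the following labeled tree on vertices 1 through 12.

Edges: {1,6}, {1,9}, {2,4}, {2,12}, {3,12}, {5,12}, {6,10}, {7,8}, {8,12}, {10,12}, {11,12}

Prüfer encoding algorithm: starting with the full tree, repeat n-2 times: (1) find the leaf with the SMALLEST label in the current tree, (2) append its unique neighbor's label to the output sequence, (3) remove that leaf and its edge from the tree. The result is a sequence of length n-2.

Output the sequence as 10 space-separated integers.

Answer: 12 2 12 12 8 12 1 6 10 12

Derivation:
Step 1: leaves = {3,4,5,7,9,11}. Remove smallest leaf 3, emit neighbor 12.
Step 2: leaves = {4,5,7,9,11}. Remove smallest leaf 4, emit neighbor 2.
Step 3: leaves = {2,5,7,9,11}. Remove smallest leaf 2, emit neighbor 12.
Step 4: leaves = {5,7,9,11}. Remove smallest leaf 5, emit neighbor 12.
Step 5: leaves = {7,9,11}. Remove smallest leaf 7, emit neighbor 8.
Step 6: leaves = {8,9,11}. Remove smallest leaf 8, emit neighbor 12.
Step 7: leaves = {9,11}. Remove smallest leaf 9, emit neighbor 1.
Step 8: leaves = {1,11}. Remove smallest leaf 1, emit neighbor 6.
Step 9: leaves = {6,11}. Remove smallest leaf 6, emit neighbor 10.
Step 10: leaves = {10,11}. Remove smallest leaf 10, emit neighbor 12.
Done: 2 vertices remain (11, 12). Sequence = [12 2 12 12 8 12 1 6 10 12]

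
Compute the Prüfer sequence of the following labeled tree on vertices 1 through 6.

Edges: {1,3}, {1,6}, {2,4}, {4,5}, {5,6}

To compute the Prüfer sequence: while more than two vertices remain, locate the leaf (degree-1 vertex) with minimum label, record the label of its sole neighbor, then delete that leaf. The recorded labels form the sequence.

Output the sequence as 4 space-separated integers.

Step 1: leaves = {2,3}. Remove smallest leaf 2, emit neighbor 4.
Step 2: leaves = {3,4}. Remove smallest leaf 3, emit neighbor 1.
Step 3: leaves = {1,4}. Remove smallest leaf 1, emit neighbor 6.
Step 4: leaves = {4,6}. Remove smallest leaf 4, emit neighbor 5.
Done: 2 vertices remain (5, 6). Sequence = [4 1 6 5]

Answer: 4 1 6 5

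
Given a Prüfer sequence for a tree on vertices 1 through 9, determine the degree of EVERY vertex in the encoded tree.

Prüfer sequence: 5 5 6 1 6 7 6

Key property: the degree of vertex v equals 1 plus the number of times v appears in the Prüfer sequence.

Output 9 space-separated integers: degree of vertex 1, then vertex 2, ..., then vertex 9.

p_1 = 5: count[5] becomes 1
p_2 = 5: count[5] becomes 2
p_3 = 6: count[6] becomes 1
p_4 = 1: count[1] becomes 1
p_5 = 6: count[6] becomes 2
p_6 = 7: count[7] becomes 1
p_7 = 6: count[6] becomes 3
Degrees (1 + count): deg[1]=1+1=2, deg[2]=1+0=1, deg[3]=1+0=1, deg[4]=1+0=1, deg[5]=1+2=3, deg[6]=1+3=4, deg[7]=1+1=2, deg[8]=1+0=1, deg[9]=1+0=1

Answer: 2 1 1 1 3 4 2 1 1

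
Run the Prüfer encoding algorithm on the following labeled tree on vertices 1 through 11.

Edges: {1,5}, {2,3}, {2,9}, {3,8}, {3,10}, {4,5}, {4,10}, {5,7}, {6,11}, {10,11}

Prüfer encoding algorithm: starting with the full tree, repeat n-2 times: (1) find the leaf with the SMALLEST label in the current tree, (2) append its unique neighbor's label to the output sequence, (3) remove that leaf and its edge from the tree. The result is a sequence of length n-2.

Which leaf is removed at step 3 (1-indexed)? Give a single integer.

Answer: 7

Derivation:
Step 1: current leaves = {1,6,7,8,9}. Remove leaf 1 (neighbor: 5).
Step 2: current leaves = {6,7,8,9}. Remove leaf 6 (neighbor: 11).
Step 3: current leaves = {7,8,9,11}. Remove leaf 7 (neighbor: 5).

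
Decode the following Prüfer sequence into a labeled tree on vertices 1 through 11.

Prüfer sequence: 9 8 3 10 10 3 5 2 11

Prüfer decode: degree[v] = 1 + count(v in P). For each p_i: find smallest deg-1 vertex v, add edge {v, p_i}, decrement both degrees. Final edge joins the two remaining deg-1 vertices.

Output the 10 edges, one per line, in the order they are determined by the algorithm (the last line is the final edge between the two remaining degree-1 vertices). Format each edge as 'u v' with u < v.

Answer: 1 9
4 8
3 6
7 10
8 10
3 9
3 5
2 5
2 11
10 11

Derivation:
Initial degrees: {1:1, 2:2, 3:3, 4:1, 5:2, 6:1, 7:1, 8:2, 9:2, 10:3, 11:2}
Step 1: smallest deg-1 vertex = 1, p_1 = 9. Add edge {1,9}. Now deg[1]=0, deg[9]=1.
Step 2: smallest deg-1 vertex = 4, p_2 = 8. Add edge {4,8}. Now deg[4]=0, deg[8]=1.
Step 3: smallest deg-1 vertex = 6, p_3 = 3. Add edge {3,6}. Now deg[6]=0, deg[3]=2.
Step 4: smallest deg-1 vertex = 7, p_4 = 10. Add edge {7,10}. Now deg[7]=0, deg[10]=2.
Step 5: smallest deg-1 vertex = 8, p_5 = 10. Add edge {8,10}. Now deg[8]=0, deg[10]=1.
Step 6: smallest deg-1 vertex = 9, p_6 = 3. Add edge {3,9}. Now deg[9]=0, deg[3]=1.
Step 7: smallest deg-1 vertex = 3, p_7 = 5. Add edge {3,5}. Now deg[3]=0, deg[5]=1.
Step 8: smallest deg-1 vertex = 5, p_8 = 2. Add edge {2,5}. Now deg[5]=0, deg[2]=1.
Step 9: smallest deg-1 vertex = 2, p_9 = 11. Add edge {2,11}. Now deg[2]=0, deg[11]=1.
Final: two remaining deg-1 vertices are 10, 11. Add edge {10,11}.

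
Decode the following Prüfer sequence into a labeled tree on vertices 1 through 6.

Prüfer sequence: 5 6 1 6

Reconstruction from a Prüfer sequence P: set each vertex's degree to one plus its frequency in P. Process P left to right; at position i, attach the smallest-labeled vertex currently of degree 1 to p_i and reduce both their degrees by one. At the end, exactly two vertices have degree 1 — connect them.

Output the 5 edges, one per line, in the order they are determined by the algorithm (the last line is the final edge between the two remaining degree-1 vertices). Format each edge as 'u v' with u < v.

Answer: 2 5
3 6
1 4
1 6
5 6

Derivation:
Initial degrees: {1:2, 2:1, 3:1, 4:1, 5:2, 6:3}
Step 1: smallest deg-1 vertex = 2, p_1 = 5. Add edge {2,5}. Now deg[2]=0, deg[5]=1.
Step 2: smallest deg-1 vertex = 3, p_2 = 6. Add edge {3,6}. Now deg[3]=0, deg[6]=2.
Step 3: smallest deg-1 vertex = 4, p_3 = 1. Add edge {1,4}. Now deg[4]=0, deg[1]=1.
Step 4: smallest deg-1 vertex = 1, p_4 = 6. Add edge {1,6}. Now deg[1]=0, deg[6]=1.
Final: two remaining deg-1 vertices are 5, 6. Add edge {5,6}.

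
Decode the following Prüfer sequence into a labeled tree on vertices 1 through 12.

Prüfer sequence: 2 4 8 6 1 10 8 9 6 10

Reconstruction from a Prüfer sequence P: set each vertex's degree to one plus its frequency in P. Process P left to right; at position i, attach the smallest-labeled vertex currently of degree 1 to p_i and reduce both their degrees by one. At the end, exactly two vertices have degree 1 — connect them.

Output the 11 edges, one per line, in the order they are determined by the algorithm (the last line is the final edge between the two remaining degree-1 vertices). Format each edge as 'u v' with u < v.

Answer: 2 3
2 4
4 8
5 6
1 7
1 10
8 11
8 9
6 9
6 10
10 12

Derivation:
Initial degrees: {1:2, 2:2, 3:1, 4:2, 5:1, 6:3, 7:1, 8:3, 9:2, 10:3, 11:1, 12:1}
Step 1: smallest deg-1 vertex = 3, p_1 = 2. Add edge {2,3}. Now deg[3]=0, deg[2]=1.
Step 2: smallest deg-1 vertex = 2, p_2 = 4. Add edge {2,4}. Now deg[2]=0, deg[4]=1.
Step 3: smallest deg-1 vertex = 4, p_3 = 8. Add edge {4,8}. Now deg[4]=0, deg[8]=2.
Step 4: smallest deg-1 vertex = 5, p_4 = 6. Add edge {5,6}. Now deg[5]=0, deg[6]=2.
Step 5: smallest deg-1 vertex = 7, p_5 = 1. Add edge {1,7}. Now deg[7]=0, deg[1]=1.
Step 6: smallest deg-1 vertex = 1, p_6 = 10. Add edge {1,10}. Now deg[1]=0, deg[10]=2.
Step 7: smallest deg-1 vertex = 11, p_7 = 8. Add edge {8,11}. Now deg[11]=0, deg[8]=1.
Step 8: smallest deg-1 vertex = 8, p_8 = 9. Add edge {8,9}. Now deg[8]=0, deg[9]=1.
Step 9: smallest deg-1 vertex = 9, p_9 = 6. Add edge {6,9}. Now deg[9]=0, deg[6]=1.
Step 10: smallest deg-1 vertex = 6, p_10 = 10. Add edge {6,10}. Now deg[6]=0, deg[10]=1.
Final: two remaining deg-1 vertices are 10, 12. Add edge {10,12}.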